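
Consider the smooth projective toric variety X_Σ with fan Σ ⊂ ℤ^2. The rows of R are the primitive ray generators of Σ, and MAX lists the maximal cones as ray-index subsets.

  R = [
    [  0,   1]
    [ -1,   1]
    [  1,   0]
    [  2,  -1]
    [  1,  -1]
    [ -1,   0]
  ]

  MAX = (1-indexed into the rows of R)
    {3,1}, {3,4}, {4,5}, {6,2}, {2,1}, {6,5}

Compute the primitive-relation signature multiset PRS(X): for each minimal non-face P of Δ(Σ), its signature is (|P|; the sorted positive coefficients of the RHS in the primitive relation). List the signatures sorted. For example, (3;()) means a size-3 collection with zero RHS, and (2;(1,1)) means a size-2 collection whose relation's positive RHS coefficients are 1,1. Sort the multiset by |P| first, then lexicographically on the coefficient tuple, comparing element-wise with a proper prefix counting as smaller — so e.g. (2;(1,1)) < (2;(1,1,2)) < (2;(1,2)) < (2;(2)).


Primitive collections (9):

  P={2,5}:  v_{2} + v_{5} = 0  →  sig = (2;())
  P={3,6}:  v_{3} + v_{6} = 0  →  sig = (2;())
  P={1,5}:  v_{1} + v_{5} = v_{3}  →  sig = (2;(1))
  P={1,6}:  v_{1} + v_{6} = v_{2}  →  sig = (2;(1))
  P={2,3}:  v_{2} + v_{3} = v_{1}  →  sig = (2;(1))
  P={2,4}:  v_{2} + v_{4} = v_{3}  →  sig = (2;(1))
  P={3,5}:  v_{3} + v_{5} = v_{4}  →  sig = (2;(1))
  P={4,6}:  v_{4} + v_{6} = v_{5}  →  sig = (2;(1))
  P={1,4}:  v_{1} + v_{4} = 2·v_{3}  →  sig = (2;(2))

so the primitive-relation signature multiset is
{ (2;()) ×2,  (2;(1)) ×6,  (2;(2)) }


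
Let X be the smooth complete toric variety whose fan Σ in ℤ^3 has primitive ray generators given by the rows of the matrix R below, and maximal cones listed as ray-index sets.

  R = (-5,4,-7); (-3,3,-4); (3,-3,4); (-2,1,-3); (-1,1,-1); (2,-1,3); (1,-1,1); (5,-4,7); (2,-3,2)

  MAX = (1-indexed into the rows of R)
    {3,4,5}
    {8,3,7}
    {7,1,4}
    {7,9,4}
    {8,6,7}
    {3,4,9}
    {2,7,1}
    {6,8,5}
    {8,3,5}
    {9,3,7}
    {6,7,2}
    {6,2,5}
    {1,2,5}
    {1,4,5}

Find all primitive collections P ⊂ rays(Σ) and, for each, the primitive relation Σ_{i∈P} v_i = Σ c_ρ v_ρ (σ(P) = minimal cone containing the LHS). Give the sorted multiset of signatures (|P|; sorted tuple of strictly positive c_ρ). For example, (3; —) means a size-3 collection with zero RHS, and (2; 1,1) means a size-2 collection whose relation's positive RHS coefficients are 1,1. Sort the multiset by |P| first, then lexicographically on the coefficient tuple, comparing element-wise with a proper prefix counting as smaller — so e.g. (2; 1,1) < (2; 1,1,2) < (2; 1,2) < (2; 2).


The 16 primitive collections of Σ (r=9, n=3):

  P={1,8}:  v_{1} + v_{8} = 0  so sig = (2; —)
  P={2,3}:  v_{2} + v_{3} = 0  so sig = (2; —)
  P={4,6}:  v_{4} + v_{6} = 0  so sig = (2; —)
  P={5,7}:  v_{5} + v_{7} = 0  so sig = (2; —)
  P={1,3}:  v_{1} + v_{3} = v_{4}  so sig = (2; 1)
  P={1,6}:  v_{1} + v_{6} = v_{2}  so sig = (2; 1)
  P={2,4}:  v_{2} + v_{4} = v_{1}  so sig = (2; 1)
  P={2,8}:  v_{2} + v_{8} = v_{6}  so sig = (2; 1)
  P={3,6}:  v_{3} + v_{6} = v_{8}  so sig = (2; 1)
  P={4,8}:  v_{4} + v_{8} = v_{3}  so sig = (2; 1)
  P={2,9}:  v_{2} + v_{9} = v_{4} + v_{7}  so sig = (2; 1,1)
  P={5,9}:  v_{5} + v_{9} = v_{3} + v_{4}  so sig = (2; 1,1)
  P={6,9}:  v_{6} + v_{9} = v_{3} + v_{7}  so sig = (2; 1,1)
  P={1,9}:  v_{1} + v_{9} = 2·v_{4} + v_{7}  so sig = (2; 1,2)
  P={8,9}:  v_{8} + v_{9} = 2·v_{3} + v_{7}  so sig = (2; 1,2)
  P={3,4,7}:  v_{3} + v_{4} + v_{7} = v_{9}  so sig = (3; 1)

so the primitive-relation signature multiset is
[(2; —), (2; —), (2; —), (2; —), (2; 1), (2; 1), (2; 1), (2; 1), (2; 1), (2; 1), (2; 1,1), (2; 1,1), (2; 1,1), (2; 1,2), (2; 1,2), (3; 1)]


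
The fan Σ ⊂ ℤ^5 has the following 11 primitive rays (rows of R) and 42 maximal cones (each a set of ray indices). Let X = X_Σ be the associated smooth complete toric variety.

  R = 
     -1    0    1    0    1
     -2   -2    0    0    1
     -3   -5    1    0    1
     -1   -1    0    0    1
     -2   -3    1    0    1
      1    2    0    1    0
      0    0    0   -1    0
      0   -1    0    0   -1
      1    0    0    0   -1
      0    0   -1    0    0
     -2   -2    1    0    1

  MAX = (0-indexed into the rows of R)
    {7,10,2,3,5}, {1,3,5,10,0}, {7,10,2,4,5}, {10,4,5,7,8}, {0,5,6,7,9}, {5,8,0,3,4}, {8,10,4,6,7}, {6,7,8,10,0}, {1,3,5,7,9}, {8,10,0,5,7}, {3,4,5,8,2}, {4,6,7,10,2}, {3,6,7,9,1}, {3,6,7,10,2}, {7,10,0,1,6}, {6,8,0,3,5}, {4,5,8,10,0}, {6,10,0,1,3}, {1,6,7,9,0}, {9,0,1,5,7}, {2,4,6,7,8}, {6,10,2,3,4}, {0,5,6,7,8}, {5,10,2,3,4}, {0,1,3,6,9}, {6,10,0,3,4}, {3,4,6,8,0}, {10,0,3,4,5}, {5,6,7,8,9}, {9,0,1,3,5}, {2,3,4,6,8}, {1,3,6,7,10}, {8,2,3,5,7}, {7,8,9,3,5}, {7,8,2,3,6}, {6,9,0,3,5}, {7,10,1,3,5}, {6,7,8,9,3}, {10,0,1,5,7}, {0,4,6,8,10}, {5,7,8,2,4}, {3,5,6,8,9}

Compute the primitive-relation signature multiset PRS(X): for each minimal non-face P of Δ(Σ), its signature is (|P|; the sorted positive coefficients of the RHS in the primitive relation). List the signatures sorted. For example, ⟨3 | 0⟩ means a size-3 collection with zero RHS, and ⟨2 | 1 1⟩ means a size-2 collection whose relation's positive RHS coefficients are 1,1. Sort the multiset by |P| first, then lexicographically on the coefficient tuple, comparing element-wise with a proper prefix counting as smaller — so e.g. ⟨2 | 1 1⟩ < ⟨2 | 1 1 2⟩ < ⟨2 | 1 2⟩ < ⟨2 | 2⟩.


|primitive collections| = 18. Relations:

  {9,10}:  v_{9} + v_{10} = v_{1}  so sig = ⟨2 | 1⟩
  {0,2}:  v_{0} + v_{2} = v_{4} + v_{10}  so sig = ⟨2 | 1 1⟩
  {1,8}:  v_{1} + v_{8} = v_{3} + v_{7}  so sig = ⟨2 | 1 1⟩
  {1,4}:  v_{1} + v_{4} = 2·v_{3} + v_{7} + v_{10}  so sig = ⟨2 | 1 1 2⟩
  {4,9}:  v_{4} + v_{9} = 2·v_{3} + v_{7}  so sig = ⟨2 | 1 2⟩
  {1,2}:  v_{1} + v_{2} = 3·v_{3} + 2·v_{7} + v_{10}  so sig = ⟨2 | 1 2 3⟩
  {2,9}:  v_{2} + v_{9} = 3·v_{3} + 2·v_{7}  so sig = ⟨2 | 2 3⟩
  {0,8,9}:  v_{0} + v_{8} + v_{9} = 0  so sig = ⟨3 | 0⟩
  {0,3,7}:  v_{0} + v_{3} + v_{7} = v_{10}  so sig = ⟨3 | 1⟩
  {2,5,6}:  v_{2} + v_{5} + v_{6} = v_{4}  so sig = ⟨3 | 1⟩
  {3,4,7}:  v_{3} + v_{4} + v_{7} = v_{2}  so sig = ⟨3 | 1⟩
  {3,8,10}:  v_{3} + v_{8} + v_{10} = v_{4}  so sig = ⟨3 | 1⟩
  {5,6,10}:  v_{5} + v_{6} + v_{10} = v_{0}  so sig = ⟨3 | 1⟩
  {1,5,6}:  v_{1} + v_{5} + v_{6} = v_{0} + v_{9}  so sig = ⟨3 | 1 1⟩
  {4,5,6}:  v_{4} + v_{5} + v_{6} = v_{0} + v_{3} + v_{8}  so sig = ⟨3 | 1 1 1⟩
  {0,4,7}:  v_{0} + v_{4} + v_{7} = v_{8} + 2·v_{10}  so sig = ⟨3 | 1 2⟩
  {2,8,10}:  v_{2} + v_{8} + v_{10} = 2·v_{4} + v_{7}  so sig = ⟨3 | 1 2⟩
  {3,5,6,7}:  v_{3} + v_{5} + v_{6} + v_{7} = 0  so sig = ⟨4 | 0⟩

Sorted signature multiset PRS(X):
[⟨2 | 1⟩, ⟨2 | 1 1⟩, ⟨2 | 1 1⟩, ⟨2 | 1 1 2⟩, ⟨2 | 1 2⟩, ⟨2 | 1 2 3⟩, ⟨2 | 2 3⟩, ⟨3 | 0⟩, ⟨3 | 1⟩, ⟨3 | 1⟩, ⟨3 | 1⟩, ⟨3 | 1⟩, ⟨3 | 1⟩, ⟨3 | 1 1⟩, ⟨3 | 1 1 1⟩, ⟨3 | 1 2⟩, ⟨3 | 1 2⟩, ⟨4 | 0⟩]


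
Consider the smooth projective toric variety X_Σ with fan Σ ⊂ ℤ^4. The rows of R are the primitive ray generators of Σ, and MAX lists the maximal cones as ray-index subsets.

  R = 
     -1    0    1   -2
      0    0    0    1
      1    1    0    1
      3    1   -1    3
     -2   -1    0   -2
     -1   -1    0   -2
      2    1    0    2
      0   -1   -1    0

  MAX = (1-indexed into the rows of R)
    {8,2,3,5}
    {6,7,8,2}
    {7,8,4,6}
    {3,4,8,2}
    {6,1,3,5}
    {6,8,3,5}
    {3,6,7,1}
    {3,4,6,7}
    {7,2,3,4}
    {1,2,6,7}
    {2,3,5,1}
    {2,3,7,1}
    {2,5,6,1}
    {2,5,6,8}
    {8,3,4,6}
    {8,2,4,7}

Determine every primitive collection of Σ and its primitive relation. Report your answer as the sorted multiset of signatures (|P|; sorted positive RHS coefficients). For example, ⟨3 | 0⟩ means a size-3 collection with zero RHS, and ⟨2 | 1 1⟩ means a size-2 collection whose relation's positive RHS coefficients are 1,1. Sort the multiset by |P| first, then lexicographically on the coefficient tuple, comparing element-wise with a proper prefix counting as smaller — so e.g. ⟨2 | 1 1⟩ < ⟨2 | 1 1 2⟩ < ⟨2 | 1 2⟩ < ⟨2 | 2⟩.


Σ has 7 primitive collections:

  {5,7}:  v_{5} + v_{7} = 0  →  sig = ⟨2 | 0⟩
  {1,8}:  v_{1} + v_{8} = v_{6}  →  sig = ⟨2 | 1⟩
  {4,5}:  v_{4} + v_{5} = v_{3} + v_{8}  →  sig = ⟨2 | 1 1⟩
  {1,4}:  v_{1} + v_{4} = v_{3} + v_{6} + v_{7}  →  sig = ⟨2 | 1 1 1⟩
  {2,3,6}:  v_{2} + v_{3} + v_{6} = 0  →  sig = ⟨3 | 0⟩
  {3,7,8}:  v_{3} + v_{7} + v_{8} = v_{4}  →  sig = ⟨3 | 1⟩
  {2,4,6}:  v_{2} + v_{4} + v_{6} = v_{7} + v_{8}  →  sig = ⟨3 | 1 1⟩

Hence PRS(X_Σ) =
{ ⟨2 | 0⟩,  ⟨2 | 1⟩,  ⟨2 | 1 1⟩,  ⟨2 | 1 1 1⟩,  ⟨3 | 0⟩,  ⟨3 | 1⟩,  ⟨3 | 1 1⟩ }


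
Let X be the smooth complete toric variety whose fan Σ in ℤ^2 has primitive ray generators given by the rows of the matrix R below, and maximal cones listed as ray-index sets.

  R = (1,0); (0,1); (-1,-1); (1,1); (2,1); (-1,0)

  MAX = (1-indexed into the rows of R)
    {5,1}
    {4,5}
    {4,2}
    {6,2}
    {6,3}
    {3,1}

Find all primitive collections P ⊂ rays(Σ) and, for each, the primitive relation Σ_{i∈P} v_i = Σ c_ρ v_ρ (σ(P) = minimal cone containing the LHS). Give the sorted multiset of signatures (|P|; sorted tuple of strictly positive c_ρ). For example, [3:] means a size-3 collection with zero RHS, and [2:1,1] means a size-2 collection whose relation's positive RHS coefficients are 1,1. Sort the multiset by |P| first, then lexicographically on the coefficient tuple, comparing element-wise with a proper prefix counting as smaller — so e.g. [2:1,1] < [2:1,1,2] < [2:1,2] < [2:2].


Primitive collections (9):

  • {1,6}:  v_{1} + v_{6} = 0  →  sig = [2:]
  • {3,4}:  v_{3} + v_{4} = 0  →  sig = [2:]
  • {1,2}:  v_{1} + v_{2} = v_{4}  →  sig = [2:1]
  • {1,4}:  v_{1} + v_{4} = v_{5}  →  sig = [2:1]
  • {2,3}:  v_{2} + v_{3} = v_{6}  →  sig = [2:1]
  • {3,5}:  v_{3} + v_{5} = v_{1}  →  sig = [2:1]
  • {4,6}:  v_{4} + v_{6} = v_{2}  →  sig = [2:1]
  • {5,6}:  v_{5} + v_{6} = v_{4}  →  sig = [2:1]
  • {2,5}:  v_{2} + v_{5} = 2·v_{4}  →  sig = [2:2]

so the primitive-relation signature multiset is
[[2:], [2:], [2:1], [2:1], [2:1], [2:1], [2:1], [2:1], [2:2]]


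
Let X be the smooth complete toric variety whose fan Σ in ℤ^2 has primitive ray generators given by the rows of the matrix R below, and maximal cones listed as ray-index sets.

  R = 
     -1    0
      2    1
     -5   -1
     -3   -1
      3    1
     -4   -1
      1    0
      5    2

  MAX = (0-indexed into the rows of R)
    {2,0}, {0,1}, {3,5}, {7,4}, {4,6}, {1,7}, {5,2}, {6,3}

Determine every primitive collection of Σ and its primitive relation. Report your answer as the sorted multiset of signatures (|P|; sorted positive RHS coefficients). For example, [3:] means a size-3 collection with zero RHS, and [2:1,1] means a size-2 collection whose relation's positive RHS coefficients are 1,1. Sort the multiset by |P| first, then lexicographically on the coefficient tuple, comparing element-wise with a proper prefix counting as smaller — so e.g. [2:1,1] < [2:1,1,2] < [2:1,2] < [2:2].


Δ(Σ) — 8 vertices, 20 min non-faces:

  P = {0,6}:  v_{0} + v_{6} = 0  ⇒ sig = [2:]
  P = {3,4}:  v_{3} + v_{4} = 0  ⇒ sig = [2:]
  P = {0,3}:  v_{0} + v_{3} = v_{5}  ⇒ sig = [2:1]
  P = {0,4}:  v_{0} + v_{4} = v_{1}  ⇒ sig = [2:1]
  P = {0,5}:  v_{0} + v_{5} = v_{2}  ⇒ sig = [2:1]
  P = {1,3}:  v_{1} + v_{3} = v_{0}  ⇒ sig = [2:1]
  P = {1,4}:  v_{1} + v_{4} = v_{7}  ⇒ sig = [2:1]
  P = {1,6}:  v_{1} + v_{6} = v_{4}  ⇒ sig = [2:1]
  P = {2,6}:  v_{2} + v_{6} = v_{5}  ⇒ sig = [2:1]
  P = {3,7}:  v_{3} + v_{7} = v_{1}  ⇒ sig = [2:1]
  P = {4,5}:  v_{4} + v_{5} = v_{0}  ⇒ sig = [2:1]
  P = {5,6}:  v_{5} + v_{6} = v_{3}  ⇒ sig = [2:1]
  P = {5,7}:  v_{5} + v_{7} = v_{0} + v_{1}  ⇒ sig = [2:1,1]
  P = {2,7}:  v_{2} + v_{7} = 2·v_{0} + v_{1}  ⇒ sig = [2:1,2]
  P = {0,7}:  v_{0} + v_{7} = 2·v_{1}  ⇒ sig = [2:2]
  P = {1,5}:  v_{1} + v_{5} = 2·v_{0}  ⇒ sig = [2:2]
  P = {2,3}:  v_{2} + v_{3} = 2·v_{5}  ⇒ sig = [2:2]
  P = {2,4}:  v_{2} + v_{4} = 2·v_{0}  ⇒ sig = [2:2]
  P = {6,7}:  v_{6} + v_{7} = 2·v_{4}  ⇒ sig = [2:2]
  P = {1,2}:  v_{1} + v_{2} = 3·v_{0}  ⇒ sig = [2:3]

Hence PRS(X_Σ) =
    |P|=2: 20 collections, coeffs (), (), (1), (1), (1), (1), (1), (1), (1), (1), (1), (1), (1,1), (1,2), (2), (2), (2), (2), (2), (3)


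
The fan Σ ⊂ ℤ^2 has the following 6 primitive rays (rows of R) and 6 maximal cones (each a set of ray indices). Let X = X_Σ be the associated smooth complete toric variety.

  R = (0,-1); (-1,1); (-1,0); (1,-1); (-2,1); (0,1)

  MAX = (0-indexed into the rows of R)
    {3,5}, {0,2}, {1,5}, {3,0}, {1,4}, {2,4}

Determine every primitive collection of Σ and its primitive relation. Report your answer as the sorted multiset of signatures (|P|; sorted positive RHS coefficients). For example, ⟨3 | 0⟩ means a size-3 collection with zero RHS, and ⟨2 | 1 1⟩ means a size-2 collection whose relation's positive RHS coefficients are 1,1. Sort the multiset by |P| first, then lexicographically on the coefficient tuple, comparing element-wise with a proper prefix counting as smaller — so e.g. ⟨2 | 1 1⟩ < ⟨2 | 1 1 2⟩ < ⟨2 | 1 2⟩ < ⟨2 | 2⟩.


9 minimal non-faces of Δ(Σ) (on 6 rays):

  {0,5}:  v_{0} + v_{5} = 0  →  sig = ⟨2 | 0⟩
  {1,3}:  v_{1} + v_{3} = 0  →  sig = ⟨2 | 0⟩
  {0,1}:  v_{0} + v_{1} = v_{2}  →  sig = ⟨2 | 1⟩
  {1,2}:  v_{1} + v_{2} = v_{4}  →  sig = ⟨2 | 1⟩
  {2,3}:  v_{2} + v_{3} = v_{0}  →  sig = ⟨2 | 1⟩
  {2,5}:  v_{2} + v_{5} = v_{1}  →  sig = ⟨2 | 1⟩
  {3,4}:  v_{3} + v_{4} = v_{2}  →  sig = ⟨2 | 1⟩
  {0,4}:  v_{0} + v_{4} = 2·v_{2}  →  sig = ⟨2 | 2⟩
  {4,5}:  v_{4} + v_{5} = 2·v_{1}  →  sig = ⟨2 | 2⟩

Sorted signature multiset PRS(X):
    ⟨2 | 0⟩
    ⟨2 | 0⟩
    ⟨2 | 1⟩
    ⟨2 | 1⟩
    ⟨2 | 1⟩
    ⟨2 | 1⟩
    ⟨2 | 1⟩
    ⟨2 | 2⟩
    ⟨2 | 2⟩


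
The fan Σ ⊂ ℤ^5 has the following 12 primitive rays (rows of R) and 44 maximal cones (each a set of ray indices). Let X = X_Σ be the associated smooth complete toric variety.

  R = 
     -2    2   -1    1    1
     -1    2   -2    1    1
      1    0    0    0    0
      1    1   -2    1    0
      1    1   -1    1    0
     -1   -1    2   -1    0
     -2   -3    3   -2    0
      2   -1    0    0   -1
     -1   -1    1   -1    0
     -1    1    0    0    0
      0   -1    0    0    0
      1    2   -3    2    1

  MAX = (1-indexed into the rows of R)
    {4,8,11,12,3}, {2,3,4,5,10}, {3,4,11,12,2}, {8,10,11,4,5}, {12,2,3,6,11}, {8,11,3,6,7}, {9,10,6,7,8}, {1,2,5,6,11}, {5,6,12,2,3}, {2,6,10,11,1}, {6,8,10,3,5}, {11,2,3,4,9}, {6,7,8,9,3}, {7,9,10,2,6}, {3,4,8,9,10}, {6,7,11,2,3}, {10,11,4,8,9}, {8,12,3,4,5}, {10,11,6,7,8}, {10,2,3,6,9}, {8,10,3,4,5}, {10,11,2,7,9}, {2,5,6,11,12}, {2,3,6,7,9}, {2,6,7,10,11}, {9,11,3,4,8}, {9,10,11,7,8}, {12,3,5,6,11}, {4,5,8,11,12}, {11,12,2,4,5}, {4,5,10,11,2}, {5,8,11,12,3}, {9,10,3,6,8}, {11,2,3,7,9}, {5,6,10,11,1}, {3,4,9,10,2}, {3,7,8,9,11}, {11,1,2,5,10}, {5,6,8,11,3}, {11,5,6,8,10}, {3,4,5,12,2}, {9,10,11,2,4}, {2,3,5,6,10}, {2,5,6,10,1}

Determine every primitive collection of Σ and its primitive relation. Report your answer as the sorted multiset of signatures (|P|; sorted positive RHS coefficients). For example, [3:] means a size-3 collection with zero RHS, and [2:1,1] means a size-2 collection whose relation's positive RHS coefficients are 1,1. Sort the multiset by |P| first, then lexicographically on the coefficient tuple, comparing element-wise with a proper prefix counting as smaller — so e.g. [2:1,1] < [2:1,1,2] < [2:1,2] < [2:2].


Minimal non-faces — 21 found among 12 rays, 44 max cones:

  {4,6}:  v_{4} + v_{6} = 0 — sig = [2:]
  {5,9}:  v_{5} + v_{9} = 0 — sig = [2:]
  {2,8}:  v_{2} + v_{8} = v_{4} — sig = [2:1]
  {4,7}:  v_{4} + v_{7} = v_{9} + v_{11} — sig = [2:1,1]
  {5,7}:  v_{5} + v_{7} = v_{6} + v_{11} — sig = [2:1,1]
  {10,12}:  v_{10} + v_{12} = v_{2} + v_{5} — sig = [2:1,1]
  {1,3}:  v_{1} + v_{3} = v_{2} + v_{5} + v_{6} — sig = [2:1,1,1]
  {1,8}:  v_{1} + v_{8} = v_{5} + v_{10} + v_{11} — sig = [2:1,1,1]
  {9,12}:  v_{9} + v_{12} = v_{2} + v_{3} + v_{11} — sig = [2:1,1,1]
  {1,4}:  v_{1} + v_{4} = v_{2} + v_{5} + v_{10} + v_{11} — sig = [2:1,1,1,1]
  {1,9}:  v_{1} + v_{9} = v_{2} + v_{6} + v_{10} + v_{11} — sig = [2:1,1,1,1]
  {7,12}:  v_{7} + v_{12} = v_{2} + v_{3} + v_{6} + 2·v_{11} — sig = [2:1,1,1,2]
  {1,7}:  v_{1} + v_{7} = v_{2} + 2·v_{6} + v_{10} + 2·v_{11} — sig = [2:1,1,2,2]
  {1,12}:  v_{1} + v_{12} = 2·v_{2} + 2·v_{5} + v_{6} + v_{11} — sig = [2:1,1,2,2]
  {3,10,11}:  v_{3} + v_{10} + v_{11} = 0 — sig = [3:]
  {6,9,11}:  v_{6} + v_{9} + v_{11} = v_{7} — sig = [3:1]
  {3,7,10}:  v_{3} + v_{7} + v_{10} = v_{6} + v_{9} — sig = [3:1,1]
  {6,8,12}:  v_{6} + v_{8} + v_{12} = v_{3} + v_{5} + v_{11} — sig = [3:1,1,1]
  {2,3,5,11}:  v_{2} + v_{3} + v_{5} + v_{11} = v_{12} — sig = [4:1]
  {3,4,5,11}:  v_{3} + v_{4} + v_{5} + v_{11} = v_{8} + v_{12} — sig = [4:1,1]
  {2,5,6,10,11}:  v_{2} + v_{5} + v_{6} + v_{10} + v_{11} = v_{1} — sig = [5:1]

Signatures (|P|; sorted positive RHS coefficients), sorted:
    |P|=2: 14 collections, coeffs (), (), (1), (1,1), (1,1), (1,1), (1,1,1), (1,1,1), (1,1,1), (1,1,1,1), (1,1,1,1), (1,1,1,2), (1,1,2,2), (1,1,2,2)
    |P|=3: 4 collections, coeffs (), (1), (1,1), (1,1,1)
    |P|=4: 2 collections, coeffs (1), (1,1)
    |P|=5: 1 collection, coeffs (1)


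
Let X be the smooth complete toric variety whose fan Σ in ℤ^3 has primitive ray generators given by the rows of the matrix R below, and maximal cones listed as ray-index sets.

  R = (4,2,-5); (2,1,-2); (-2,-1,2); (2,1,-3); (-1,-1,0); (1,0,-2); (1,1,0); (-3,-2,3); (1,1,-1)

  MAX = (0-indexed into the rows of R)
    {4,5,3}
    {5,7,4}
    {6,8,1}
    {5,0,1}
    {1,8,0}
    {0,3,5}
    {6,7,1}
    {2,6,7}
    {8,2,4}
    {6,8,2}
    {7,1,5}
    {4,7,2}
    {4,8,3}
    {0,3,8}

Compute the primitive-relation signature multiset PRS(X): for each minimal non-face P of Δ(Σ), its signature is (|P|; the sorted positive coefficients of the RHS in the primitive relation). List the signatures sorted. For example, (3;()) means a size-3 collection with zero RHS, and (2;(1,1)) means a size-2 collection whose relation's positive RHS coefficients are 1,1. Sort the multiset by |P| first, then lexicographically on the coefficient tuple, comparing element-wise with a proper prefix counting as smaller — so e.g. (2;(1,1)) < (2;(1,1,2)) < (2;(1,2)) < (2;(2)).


|primitive collections| = 15. Relations:

  • {1,2}:  v_{1} + v_{2} = 0 — sig = (2;())
  • {4,6}:  v_{4} + v_{6} = 0 — sig = (2;())
  • {0,2}:  v_{0} + v_{2} = v_{3} — sig = (2;(1))
  • {0,7}:  v_{0} + v_{7} = v_{5} — sig = (2;(1))
  • {1,3}:  v_{1} + v_{3} = v_{0} — sig = (2;(1))
  • {1,4}:  v_{1} + v_{4} = v_{5} — sig = (2;(1))
  • {2,5}:  v_{2} + v_{5} = v_{4} — sig = (2;(1))
  • {3,7}:  v_{3} + v_{7} = v_{4} — sig = (2;(1))
  • {5,6}:  v_{5} + v_{6} = v_{1} — sig = (2;(1))
  • {5,8}:  v_{5} + v_{8} = v_{3} — sig = (2;(1))
  • {7,8}:  v_{7} + v_{8} = v_{2} — sig = (2;(1))
  • {0,4}:  v_{0} + v_{4} = v_{3} + v_{5} — sig = (2;(1,1))
  • {2,3}:  v_{2} + v_{3} = v_{4} + v_{8} — sig = (2;(1,1))
  • {3,6}:  v_{3} + v_{6} = v_{1} + v_{8} — sig = (2;(1,1))
  • {0,6}:  v_{0} + v_{6} = 2·v_{1} + v_{8} — sig = (2;(1,2))

Signatures (|P|; sorted positive RHS coefficients), sorted:
    |P|=2: 15 collections, coeffs (), (), (1), (1), (1), (1), (1), (1), (1), (1), (1), (1,1), (1,1), (1,1), (1,2)


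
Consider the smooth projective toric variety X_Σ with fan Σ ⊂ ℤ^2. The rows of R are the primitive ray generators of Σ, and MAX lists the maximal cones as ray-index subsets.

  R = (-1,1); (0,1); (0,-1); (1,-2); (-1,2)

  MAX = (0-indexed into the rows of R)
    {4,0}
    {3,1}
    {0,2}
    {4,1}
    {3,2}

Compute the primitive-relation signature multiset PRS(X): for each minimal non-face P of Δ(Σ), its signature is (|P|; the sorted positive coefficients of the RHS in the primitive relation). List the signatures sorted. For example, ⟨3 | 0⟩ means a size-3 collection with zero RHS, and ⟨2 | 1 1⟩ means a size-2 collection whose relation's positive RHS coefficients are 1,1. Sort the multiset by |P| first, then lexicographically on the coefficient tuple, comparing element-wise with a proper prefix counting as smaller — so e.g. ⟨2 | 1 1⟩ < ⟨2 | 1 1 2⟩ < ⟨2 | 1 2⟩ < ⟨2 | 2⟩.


5 collections generate NE(X_Σ); each relation:

  P={1,2}:  v_{1} + v_{2} = 0  ⇒ sig = ⟨2 | 0⟩
  P={3,4}:  v_{3} + v_{4} = 0  ⇒ sig = ⟨2 | 0⟩
  P={0,1}:  v_{0} + v_{1} = v_{4}  ⇒ sig = ⟨2 | 1⟩
  P={0,3}:  v_{0} + v_{3} = v_{2}  ⇒ sig = ⟨2 | 1⟩
  P={2,4}:  v_{2} + v_{4} = v_{0}  ⇒ sig = ⟨2 | 1⟩

Hence PRS(X_Σ) =
    |P|=2: 5 collections, coeffs (), (), (1), (1), (1)


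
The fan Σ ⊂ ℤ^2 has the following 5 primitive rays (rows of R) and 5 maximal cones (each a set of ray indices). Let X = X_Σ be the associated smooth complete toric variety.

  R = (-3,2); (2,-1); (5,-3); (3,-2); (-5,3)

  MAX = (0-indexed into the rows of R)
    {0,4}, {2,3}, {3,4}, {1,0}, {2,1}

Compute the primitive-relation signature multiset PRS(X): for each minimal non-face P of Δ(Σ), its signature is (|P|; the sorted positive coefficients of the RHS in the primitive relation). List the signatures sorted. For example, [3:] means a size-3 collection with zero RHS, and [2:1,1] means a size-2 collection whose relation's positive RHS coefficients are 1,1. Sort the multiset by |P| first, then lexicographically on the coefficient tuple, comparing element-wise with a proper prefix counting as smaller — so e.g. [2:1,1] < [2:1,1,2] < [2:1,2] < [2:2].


|primitive collections| = 5. Relations:

  {0,3}:  v_{0} + v_{3} = 0  so sig = [2:]
  {2,4}:  v_{2} + v_{4} = 0  so sig = [2:]
  {0,2}:  v_{0} + v_{2} = v_{1}  so sig = [2:1]
  {1,3}:  v_{1} + v_{3} = v_{2}  so sig = [2:1]
  {1,4}:  v_{1} + v_{4} = v_{0}  so sig = [2:1]

Hence PRS(X_Σ) =
    [2:]
    [2:]
    [2:1]
    [2:1]
    [2:1]


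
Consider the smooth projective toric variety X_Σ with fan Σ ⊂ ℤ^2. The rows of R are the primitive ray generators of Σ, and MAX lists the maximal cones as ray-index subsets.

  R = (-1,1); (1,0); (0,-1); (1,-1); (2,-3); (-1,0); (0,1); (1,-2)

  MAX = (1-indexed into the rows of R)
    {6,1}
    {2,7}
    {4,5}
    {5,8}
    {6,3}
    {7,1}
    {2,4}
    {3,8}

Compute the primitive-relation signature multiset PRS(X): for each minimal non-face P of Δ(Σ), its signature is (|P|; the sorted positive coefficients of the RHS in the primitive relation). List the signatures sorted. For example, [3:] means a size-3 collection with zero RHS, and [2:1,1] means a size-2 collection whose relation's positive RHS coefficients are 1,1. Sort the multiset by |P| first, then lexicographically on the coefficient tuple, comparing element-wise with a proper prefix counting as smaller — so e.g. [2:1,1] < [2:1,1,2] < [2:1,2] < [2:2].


Δ(Σ) — 8 vertices, 20 min non-faces:

  {1,4}:  v_{1} + v_{4} = 0  ⇒ sig = [2:]
  {2,6}:  v_{2} + v_{6} = 0  ⇒ sig = [2:]
  {3,7}:  v_{3} + v_{7} = 0  ⇒ sig = [2:]
  {1,2}:  v_{1} + v_{2} = v_{7}  ⇒ sig = [2:1]
  {1,3}:  v_{1} + v_{3} = v_{6}  ⇒ sig = [2:1]
  {1,5}:  v_{1} + v_{5} = v_{8}  ⇒ sig = [2:1]
  {1,8}:  v_{1} + v_{8} = v_{3}  ⇒ sig = [2:1]
  {2,3}:  v_{2} + v_{3} = v_{4}  ⇒ sig = [2:1]
  {3,4}:  v_{3} + v_{4} = v_{8}  ⇒ sig = [2:1]
  {4,6}:  v_{4} + v_{6} = v_{3}  ⇒ sig = [2:1]
  {4,7}:  v_{4} + v_{7} = v_{2}  ⇒ sig = [2:1]
  {4,8}:  v_{4} + v_{8} = v_{5}  ⇒ sig = [2:1]
  {6,7}:  v_{6} + v_{7} = v_{1}  ⇒ sig = [2:1]
  {7,8}:  v_{7} + v_{8} = v_{4}  ⇒ sig = [2:1]
  {5,6}:  v_{5} + v_{6} = v_{3} + v_{8}  ⇒ sig = [2:1,1]
  {2,8}:  v_{2} + v_{8} = 2·v_{4}  ⇒ sig = [2:2]
  {3,5}:  v_{3} + v_{5} = 2·v_{8}  ⇒ sig = [2:2]
  {5,7}:  v_{5} + v_{7} = 2·v_{4}  ⇒ sig = [2:2]
  {6,8}:  v_{6} + v_{8} = 2·v_{3}  ⇒ sig = [2:2]
  {2,5}:  v_{2} + v_{5} = 3·v_{4}  ⇒ sig = [2:3]

Sorted signature multiset PRS(X):
[[2:], [2:], [2:], [2:1], [2:1], [2:1], [2:1], [2:1], [2:1], [2:1], [2:1], [2:1], [2:1], [2:1], [2:1,1], [2:2], [2:2], [2:2], [2:2], [2:3]]


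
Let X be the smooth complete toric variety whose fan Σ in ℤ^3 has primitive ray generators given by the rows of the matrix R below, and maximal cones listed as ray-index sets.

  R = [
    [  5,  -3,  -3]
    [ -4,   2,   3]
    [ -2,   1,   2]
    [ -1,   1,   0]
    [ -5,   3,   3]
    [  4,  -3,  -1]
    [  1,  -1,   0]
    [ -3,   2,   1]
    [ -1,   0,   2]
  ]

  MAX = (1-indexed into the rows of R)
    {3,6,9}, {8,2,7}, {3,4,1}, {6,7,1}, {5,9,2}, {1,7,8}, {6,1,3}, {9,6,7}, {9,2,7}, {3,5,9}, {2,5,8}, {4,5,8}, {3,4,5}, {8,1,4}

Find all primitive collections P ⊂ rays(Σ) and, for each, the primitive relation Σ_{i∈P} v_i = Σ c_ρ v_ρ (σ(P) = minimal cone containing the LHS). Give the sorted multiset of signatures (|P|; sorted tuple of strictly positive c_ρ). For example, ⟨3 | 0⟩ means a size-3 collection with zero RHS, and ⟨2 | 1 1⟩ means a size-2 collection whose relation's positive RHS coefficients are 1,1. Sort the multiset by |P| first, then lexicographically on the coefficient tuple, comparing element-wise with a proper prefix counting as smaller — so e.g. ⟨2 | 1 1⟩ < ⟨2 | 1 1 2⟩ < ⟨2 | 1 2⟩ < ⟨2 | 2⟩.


Σ has 15 primitive collections:

  P={1,5}:  v_{1} + v_{5} = 0  so sig = ⟨2 | 0⟩
  P={4,7}:  v_{4} + v_{7} = 0  so sig = ⟨2 | 0⟩
  P={1,2}:  v_{1} + v_{2} = v_{7}  so sig = ⟨2 | 1⟩
  P={1,9}:  v_{1} + v_{9} = v_{6}  so sig = ⟨2 | 1⟩
  P={2,4}:  v_{2} + v_{4} = v_{5}  so sig = ⟨2 | 1⟩
  P={3,7}:  v_{3} + v_{7} = v_{9}  so sig = ⟨2 | 1⟩
  P={3,8}:  v_{3} + v_{8} = v_{5}  so sig = ⟨2 | 1⟩
  P={4,9}:  v_{4} + v_{9} = v_{3}  so sig = ⟨2 | 1⟩
  P={5,6}:  v_{5} + v_{6} = v_{9}  so sig = ⟨2 | 1⟩
  P={5,7}:  v_{5} + v_{7} = v_{2}  so sig = ⟨2 | 1⟩
  P={6,8}:  v_{6} + v_{8} = v_{7}  so sig = ⟨2 | 1⟩
  P={8,9}:  v_{8} + v_{9} = v_{2}  so sig = ⟨2 | 1⟩
  P={2,3}:  v_{2} + v_{3} = v_{5} + v_{9}  so sig = ⟨2 | 1 1⟩
  P={2,6}:  v_{2} + v_{6} = v_{7} + v_{9}  so sig = ⟨2 | 1 1⟩
  P={4,6}:  v_{4} + v_{6} = v_{1} + v_{3}  so sig = ⟨2 | 1 1⟩

Sorted signature multiset PRS(X):
    ⟨2 | 0⟩
    ⟨2 | 0⟩
    ⟨2 | 1⟩
    ⟨2 | 1⟩
    ⟨2 | 1⟩
    ⟨2 | 1⟩
    ⟨2 | 1⟩
    ⟨2 | 1⟩
    ⟨2 | 1⟩
    ⟨2 | 1⟩
    ⟨2 | 1⟩
    ⟨2 | 1⟩
    ⟨2 | 1 1⟩
    ⟨2 | 1 1⟩
    ⟨2 | 1 1⟩


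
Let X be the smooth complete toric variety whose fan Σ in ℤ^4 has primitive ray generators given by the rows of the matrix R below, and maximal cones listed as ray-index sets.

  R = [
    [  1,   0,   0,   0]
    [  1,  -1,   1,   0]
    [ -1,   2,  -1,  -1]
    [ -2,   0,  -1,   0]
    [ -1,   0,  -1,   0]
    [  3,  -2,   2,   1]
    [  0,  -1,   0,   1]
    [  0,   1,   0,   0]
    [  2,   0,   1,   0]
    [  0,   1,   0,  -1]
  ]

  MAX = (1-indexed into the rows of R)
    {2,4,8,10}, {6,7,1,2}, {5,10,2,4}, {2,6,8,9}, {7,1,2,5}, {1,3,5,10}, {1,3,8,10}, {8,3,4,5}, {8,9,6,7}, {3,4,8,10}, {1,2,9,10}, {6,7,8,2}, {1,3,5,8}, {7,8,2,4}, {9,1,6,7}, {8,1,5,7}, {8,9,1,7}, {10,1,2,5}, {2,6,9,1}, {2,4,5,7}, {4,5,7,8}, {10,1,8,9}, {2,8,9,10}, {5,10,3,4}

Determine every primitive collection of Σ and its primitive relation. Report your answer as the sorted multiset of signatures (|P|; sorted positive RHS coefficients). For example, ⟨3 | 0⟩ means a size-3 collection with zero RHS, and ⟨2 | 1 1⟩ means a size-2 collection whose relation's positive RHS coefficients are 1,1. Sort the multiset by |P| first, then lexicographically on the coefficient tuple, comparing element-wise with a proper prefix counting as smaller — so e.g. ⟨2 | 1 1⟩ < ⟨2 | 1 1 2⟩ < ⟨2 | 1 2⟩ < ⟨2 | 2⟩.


Minimal non-faces — 16 found among 10 rays, 24 max cones:

  P = {4,9}:  v_{4} + v_{9} = 0  →  sig = ⟨2 | 0⟩
  P = {7,10}:  v_{7} + v_{10} = 0  →  sig = ⟨2 | 0⟩
  P = {1,4}:  v_{1} + v_{4} = v_{5}  →  sig = ⟨2 | 1⟩
  P = {2,3}:  v_{2} + v_{3} = v_{10}  →  sig = ⟨2 | 1⟩
  P = {3,6}:  v_{3} + v_{6} = v_{9}  →  sig = ⟨2 | 1⟩
  P = {5,9}:  v_{5} + v_{9} = v_{1}  →  sig = ⟨2 | 1⟩
  P = {3,7}:  v_{3} + v_{7} = v_{5} + v_{8}  →  sig = ⟨2 | 1 1⟩
  P = {4,6}:  v_{4} + v_{6} = v_{2} + v_{7}  →  sig = ⟨2 | 1 1⟩
  P = {6,10}:  v_{6} + v_{10} = v_{2} + v_{9}  →  sig = ⟨2 | 1 1⟩
  P = {3,9}:  v_{3} + v_{9} = v_{1} + v_{8} + v_{10}  →  sig = ⟨2 | 1 1 1⟩
  P = {5,6}:  v_{5} + v_{6} = v_{1} + v_{2} + v_{7}  →  sig = ⟨2 | 1 1 1⟩
  P = {2,5,8}:  v_{2} + v_{5} + v_{8} = 0  →  sig = ⟨3 | 0⟩
  P = {1,2,8}:  v_{1} + v_{2} + v_{8} = v_{9}  →  sig = ⟨3 | 1⟩
  P = {2,7,9}:  v_{2} + v_{7} + v_{9} = v_{6}  →  sig = ⟨3 | 1⟩
  P = {5,8,10}:  v_{5} + v_{8} + v_{10} = v_{3}  →  sig = ⟨3 | 1⟩
  P = {1,6,8}:  v_{1} + v_{6} + v_{8} = v_{7} + 2·v_{9}  →  sig = ⟨3 | 1 2⟩

Sorted signature multiset PRS(X):
{ ⟨2 | 0⟩ ×2,  ⟨2 | 1⟩ ×4,  ⟨2 | 1 1⟩ ×3,  ⟨2 | 1 1 1⟩ ×2,  ⟨3 | 0⟩,  ⟨3 | 1⟩ ×3,  ⟨3 | 1 2⟩ }


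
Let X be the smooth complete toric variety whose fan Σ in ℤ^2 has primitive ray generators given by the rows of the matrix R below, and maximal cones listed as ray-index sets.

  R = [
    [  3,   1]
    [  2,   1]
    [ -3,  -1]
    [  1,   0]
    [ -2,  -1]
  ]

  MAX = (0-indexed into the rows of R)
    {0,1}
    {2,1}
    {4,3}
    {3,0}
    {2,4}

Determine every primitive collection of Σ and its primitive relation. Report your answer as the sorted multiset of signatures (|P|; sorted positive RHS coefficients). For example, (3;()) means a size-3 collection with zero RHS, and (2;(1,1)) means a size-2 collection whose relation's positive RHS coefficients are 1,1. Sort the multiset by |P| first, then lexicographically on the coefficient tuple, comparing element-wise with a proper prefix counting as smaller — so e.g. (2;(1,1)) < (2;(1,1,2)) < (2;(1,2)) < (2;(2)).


5 minimal non-faces of Δ(Σ) (on 5 rays):

  P = {0,2}:  v_{0} + v_{2} = 0  →  sig = (2;())
  P = {1,4}:  v_{1} + v_{4} = 0  →  sig = (2;())
  P = {0,4}:  v_{0} + v_{4} = v_{3}  →  sig = (2;(1))
  P = {1,3}:  v_{1} + v_{3} = v_{0}  →  sig = (2;(1))
  P = {2,3}:  v_{2} + v_{3} = v_{4}  →  sig = (2;(1))

Hence PRS(X_Σ) =
    (2;())
    (2;())
    (2;(1))
    (2;(1))
    (2;(1))


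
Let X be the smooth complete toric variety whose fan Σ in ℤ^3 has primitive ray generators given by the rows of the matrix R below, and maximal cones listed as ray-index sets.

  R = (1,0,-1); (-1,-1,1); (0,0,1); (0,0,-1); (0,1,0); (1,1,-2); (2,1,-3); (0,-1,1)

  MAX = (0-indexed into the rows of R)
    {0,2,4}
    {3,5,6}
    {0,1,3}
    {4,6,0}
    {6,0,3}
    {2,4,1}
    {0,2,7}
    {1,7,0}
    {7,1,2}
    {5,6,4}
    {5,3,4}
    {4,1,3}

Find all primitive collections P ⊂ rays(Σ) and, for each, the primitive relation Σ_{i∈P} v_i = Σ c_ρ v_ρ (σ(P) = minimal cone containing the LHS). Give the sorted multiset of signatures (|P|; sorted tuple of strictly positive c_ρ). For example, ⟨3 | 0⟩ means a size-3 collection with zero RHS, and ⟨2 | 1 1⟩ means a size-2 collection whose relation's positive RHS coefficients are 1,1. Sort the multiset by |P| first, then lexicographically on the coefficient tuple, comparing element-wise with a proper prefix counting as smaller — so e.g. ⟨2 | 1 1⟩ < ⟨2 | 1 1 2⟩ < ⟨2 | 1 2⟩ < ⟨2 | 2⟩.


14 collections generate NE(X_Σ); each relation:

  • {2,3}:  v_{2} + v_{3} = 0  →  sig = ⟨2 | 0⟩
  • {0,5}:  v_{0} + v_{5} = v_{6}  →  sig = ⟨2 | 1⟩
  • {1,5}:  v_{1} + v_{5} = v_{3}  →  sig = ⟨2 | 1⟩
  • {4,7}:  v_{4} + v_{7} = v_{2}  →  sig = ⟨2 | 1⟩
  • {5,7}:  v_{5} + v_{7} = v_{0}  →  sig = ⟨2 | 1⟩
  • {1,6}:  v_{1} + v_{6} = v_{0} + v_{3}  →  sig = ⟨2 | 1 1⟩
  • {2,5}:  v_{2} + v_{5} = v_{0} + v_{4}  →  sig = ⟨2 | 1 1⟩
  • {3,7}:  v_{3} + v_{7} = v_{0} + v_{1}  →  sig = ⟨2 | 1 1⟩
  • {2,6}:  v_{2} + v_{6} = 2·v_{0} + v_{4}  →  sig = ⟨2 | 1 2⟩
  • {6,7}:  v_{6} + v_{7} = 2·v_{0}  →  sig = ⟨2 | 2⟩
  • {0,1,4}:  v_{0} + v_{1} + v_{4} = 0  →  sig = ⟨3 | 0⟩
  • {0,1,2}:  v_{0} + v_{1} + v_{2} = v_{7}  →  sig = ⟨3 | 1⟩
  • {0,3,4}:  v_{0} + v_{3} + v_{4} = v_{5}  →  sig = ⟨3 | 1⟩
  • {3,4,6}:  v_{3} + v_{4} + v_{6} = 2·v_{5}  →  sig = ⟨3 | 2⟩

Signatures (|P|; sorted positive RHS coefficients), sorted:
[⟨2 | 0⟩, ⟨2 | 1⟩, ⟨2 | 1⟩, ⟨2 | 1⟩, ⟨2 | 1⟩, ⟨2 | 1 1⟩, ⟨2 | 1 1⟩, ⟨2 | 1 1⟩, ⟨2 | 1 2⟩, ⟨2 | 2⟩, ⟨3 | 0⟩, ⟨3 | 1⟩, ⟨3 | 1⟩, ⟨3 | 2⟩]


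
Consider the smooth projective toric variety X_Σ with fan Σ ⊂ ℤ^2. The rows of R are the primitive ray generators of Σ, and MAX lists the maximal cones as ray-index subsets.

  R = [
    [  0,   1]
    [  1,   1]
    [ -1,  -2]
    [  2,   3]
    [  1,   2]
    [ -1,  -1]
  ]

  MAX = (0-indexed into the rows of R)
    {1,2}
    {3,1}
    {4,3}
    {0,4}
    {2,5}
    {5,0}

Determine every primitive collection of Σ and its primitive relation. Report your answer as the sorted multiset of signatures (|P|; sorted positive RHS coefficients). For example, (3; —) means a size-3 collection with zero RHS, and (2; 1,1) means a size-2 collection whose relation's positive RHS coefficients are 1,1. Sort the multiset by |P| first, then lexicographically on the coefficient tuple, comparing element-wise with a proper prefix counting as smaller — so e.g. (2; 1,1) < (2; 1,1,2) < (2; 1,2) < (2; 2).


The 9 primitive collections of Σ (r=6, n=2):

  P={1,5}:  v_{1} + v_{5} = 0  ⇒ sig = (2; —)
  P={2,4}:  v_{2} + v_{4} = 0  ⇒ sig = (2; —)
  P={0,1}:  v_{0} + v_{1} = v_{4}  ⇒ sig = (2; 1)
  P={0,2}:  v_{0} + v_{2} = v_{5}  ⇒ sig = (2; 1)
  P={1,4}:  v_{1} + v_{4} = v_{3}  ⇒ sig = (2; 1)
  P={2,3}:  v_{2} + v_{3} = v_{1}  ⇒ sig = (2; 1)
  P={3,5}:  v_{3} + v_{5} = v_{4}  ⇒ sig = (2; 1)
  P={4,5}:  v_{4} + v_{5} = v_{0}  ⇒ sig = (2; 1)
  P={0,3}:  v_{0} + v_{3} = 2·v_{4}  ⇒ sig = (2; 2)

Hence PRS(X_Σ) =
    (2; —)
    (2; —)
    (2; 1)
    (2; 1)
    (2; 1)
    (2; 1)
    (2; 1)
    (2; 1)
    (2; 2)


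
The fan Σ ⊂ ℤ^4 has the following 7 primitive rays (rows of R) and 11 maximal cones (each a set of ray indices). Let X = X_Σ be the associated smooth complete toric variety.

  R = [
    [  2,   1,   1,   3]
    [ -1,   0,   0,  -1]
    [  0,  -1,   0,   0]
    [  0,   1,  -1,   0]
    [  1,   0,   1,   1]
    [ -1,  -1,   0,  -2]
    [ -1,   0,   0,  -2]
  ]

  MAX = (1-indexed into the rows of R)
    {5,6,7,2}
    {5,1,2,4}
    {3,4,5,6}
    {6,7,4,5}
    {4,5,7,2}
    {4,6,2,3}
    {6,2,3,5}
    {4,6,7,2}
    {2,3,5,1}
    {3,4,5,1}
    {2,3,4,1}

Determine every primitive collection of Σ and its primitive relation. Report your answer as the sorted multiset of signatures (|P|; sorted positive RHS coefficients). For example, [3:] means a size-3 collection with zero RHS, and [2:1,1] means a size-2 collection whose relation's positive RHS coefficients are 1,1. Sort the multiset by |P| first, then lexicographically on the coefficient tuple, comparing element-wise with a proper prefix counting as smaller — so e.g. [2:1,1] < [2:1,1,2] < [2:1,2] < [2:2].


Primitive collections (5):

  • {1,6}:  v_{1} + v_{6} = v_{5}  ⇒ sig = [2:1]
  • {3,7}:  v_{3} + v_{7} = v_{6}  ⇒ sig = [2:1]
  • {1,7}:  v_{1} + v_{7} = v_{2} + v_{4} + 2·v_{5}  ⇒ sig = [2:1,1,2]
  • {2,3,4,5}:  v_{2} + v_{3} + v_{4} + v_{5} = 0  ⇒ sig = [4:]
  • {2,4,5,6}:  v_{2} + v_{4} + v_{5} + v_{6} = v_{7}  ⇒ sig = [4:1]

Sorted signature multiset PRS(X):
    |P|=2: 3 collections, coeffs (1), (1), (1,1,2)
    |P|=4: 2 collections, coeffs (), (1)


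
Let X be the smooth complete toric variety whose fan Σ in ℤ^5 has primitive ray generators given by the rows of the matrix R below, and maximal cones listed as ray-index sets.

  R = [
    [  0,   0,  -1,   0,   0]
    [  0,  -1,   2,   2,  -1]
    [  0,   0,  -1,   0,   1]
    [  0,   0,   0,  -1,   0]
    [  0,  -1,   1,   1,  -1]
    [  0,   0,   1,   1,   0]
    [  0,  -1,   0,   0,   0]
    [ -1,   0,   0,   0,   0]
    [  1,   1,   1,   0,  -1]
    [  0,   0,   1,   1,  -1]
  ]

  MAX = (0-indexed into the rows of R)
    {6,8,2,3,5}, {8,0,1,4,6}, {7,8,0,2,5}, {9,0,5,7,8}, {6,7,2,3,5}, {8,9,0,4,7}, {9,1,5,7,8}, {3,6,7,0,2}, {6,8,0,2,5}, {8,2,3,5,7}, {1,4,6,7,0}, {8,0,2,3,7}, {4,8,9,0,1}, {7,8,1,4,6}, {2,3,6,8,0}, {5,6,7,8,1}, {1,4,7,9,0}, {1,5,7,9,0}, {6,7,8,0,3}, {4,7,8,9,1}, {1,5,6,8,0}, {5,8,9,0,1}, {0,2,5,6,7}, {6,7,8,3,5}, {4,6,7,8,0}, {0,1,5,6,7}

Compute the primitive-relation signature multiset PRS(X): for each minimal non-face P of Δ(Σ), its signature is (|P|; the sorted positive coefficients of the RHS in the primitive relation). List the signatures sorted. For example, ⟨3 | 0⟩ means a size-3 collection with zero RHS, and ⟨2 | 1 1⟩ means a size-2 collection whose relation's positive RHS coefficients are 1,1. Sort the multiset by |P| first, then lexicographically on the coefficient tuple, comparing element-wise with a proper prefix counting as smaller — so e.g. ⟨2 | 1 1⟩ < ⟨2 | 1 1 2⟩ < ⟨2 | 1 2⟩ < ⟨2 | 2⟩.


Δ(Σ) — 10 vertices, 12 min non-faces:

  {4,5}:  v_{4} + v_{5} = v_{1} — sig = ⟨2 | 1⟩
  {6,9}:  v_{6} + v_{9} = v_{4} — sig = ⟨2 | 1⟩
  {2,9}:  v_{2} + v_{9} = v_{0} + v_{5} — sig = ⟨2 | 1 1⟩
  {2,4}:  v_{2} + v_{4} = v_{0} + v_{5} + v_{6} — sig = ⟨2 | 1 1 1⟩
  {3,9}:  v_{3} + v_{9} = v_{6} + v_{7} + v_{8} — sig = ⟨2 | 1 1 1⟩
  {1,3}:  v_{1} + v_{3} = v_{5} + 2·v_{6} + v_{7} + v_{8} — sig = ⟨2 | 1 1 1 2⟩
  {1,2}:  v_{1} + v_{2} = v_{0} + 2·v_{5} + v_{6} — sig = ⟨2 | 1 1 2⟩
  {3,4}:  v_{3} + v_{4} = 2·v_{6} + v_{7} + v_{8} — sig = ⟨2 | 1 1 2⟩
  {0,3,5}:  v_{0} + v_{3} + v_{5} = 0 — sig = ⟨3 | 0⟩
  {2,6,7,8}:  v_{2} + v_{6} + v_{7} + v_{8} = 0 — sig = ⟨4 | 0⟩
  {0,1,7,8}:  v_{0} + v_{1} + v_{7} + v_{8} = 2·v_{9} — sig = ⟨4 | 2⟩
  {0,5,6,7,8}:  v_{0} + v_{5} + v_{6} + v_{7} + v_{8} = v_{9} — sig = ⟨5 | 1⟩

Hence PRS(X_Σ) =
[⟨2 | 1⟩, ⟨2 | 1⟩, ⟨2 | 1 1⟩, ⟨2 | 1 1 1⟩, ⟨2 | 1 1 1⟩, ⟨2 | 1 1 1 2⟩, ⟨2 | 1 1 2⟩, ⟨2 | 1 1 2⟩, ⟨3 | 0⟩, ⟨4 | 0⟩, ⟨4 | 2⟩, ⟨5 | 1⟩]


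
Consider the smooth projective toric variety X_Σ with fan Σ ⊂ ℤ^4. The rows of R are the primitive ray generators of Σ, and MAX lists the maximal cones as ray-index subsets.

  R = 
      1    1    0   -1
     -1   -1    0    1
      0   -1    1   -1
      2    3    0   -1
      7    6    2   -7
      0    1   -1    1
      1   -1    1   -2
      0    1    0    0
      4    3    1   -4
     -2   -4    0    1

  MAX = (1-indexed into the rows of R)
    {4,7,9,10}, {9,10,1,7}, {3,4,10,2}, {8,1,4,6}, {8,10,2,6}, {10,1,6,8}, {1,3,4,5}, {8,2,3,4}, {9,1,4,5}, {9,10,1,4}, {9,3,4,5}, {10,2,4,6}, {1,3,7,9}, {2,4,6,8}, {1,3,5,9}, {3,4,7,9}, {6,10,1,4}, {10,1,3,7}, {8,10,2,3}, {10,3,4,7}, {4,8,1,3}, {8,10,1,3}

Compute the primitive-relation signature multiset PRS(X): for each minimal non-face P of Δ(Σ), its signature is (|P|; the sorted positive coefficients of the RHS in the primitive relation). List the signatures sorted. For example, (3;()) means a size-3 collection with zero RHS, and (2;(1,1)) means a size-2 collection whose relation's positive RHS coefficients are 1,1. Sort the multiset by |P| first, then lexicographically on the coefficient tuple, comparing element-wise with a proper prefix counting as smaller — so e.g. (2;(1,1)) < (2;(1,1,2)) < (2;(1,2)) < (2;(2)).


|primitive collections| = 18. Relations:

  P = {1,2}:  v_{1} + v_{2} = 0  →  sig = (2;())
  P = {3,6}:  v_{3} + v_{6} = 0  →  sig = (2;())
  P = {2,9}:  v_{2} + v_{9} = v_{4} + v_{7}  →  sig = (2;(1,1))
  P = {5,10}:  v_{5} + v_{10} = v_{7} + v_{9}  →  sig = (2;(1,1))
  P = {7,8}:  v_{7} + v_{8} = v_{1} + v_{3}  →  sig = (2;(1,1))
  P = {2,5}:  v_{2} + v_{5} = v_{3} + v_{4} + v_{9}  →  sig = (2;(1,1,1))
  P = {2,7}:  v_{2} + v_{7} = v_{3} + v_{4} + v_{10}  →  sig = (2;(1,1,1))
  P = {5,6}:  v_{5} + v_{6} = v_{1} + v_{4} + v_{9}  →  sig = (2;(1,1,1))
  P = {6,7}:  v_{6} + v_{7} = v_{1} + v_{4} + v_{10}  →  sig = (2;(1,1,1))
  P = {8,9}:  v_{8} + v_{9} = 2·v_{1} + v_{3} + v_{4}  →  sig = (2;(1,1,2))
  P = {5,7}:  v_{5} + v_{7} = v_{3} + 2·v_{9}  →  sig = (2;(1,2))
  P = {6,9}:  v_{6} + v_{9} = 2·v_{1} + 2·v_{4} + v_{10}  →  sig = (2;(1,2,2))
  P = {5,8}:  v_{5} + v_{8} = 3·v_{1} + 2·v_{3} + 2·v_{4}  →  sig = (2;(2,2,3))
  P = {4,8,10}:  v_{4} + v_{8} + v_{10} = 0  →  sig = (3;())
  P = {1,4,7}:  v_{1} + v_{4} + v_{7} = v_{9}  →  sig = (3;(1))
  P = {3,9,10}:  v_{3} + v_{9} + v_{10} = 2·v_{7}  →  sig = (3;(2))
  P = {1,3,4,9}:  v_{1} + v_{3} + v_{4} + v_{9} = v_{5}  →  sig = (4;(1))
  P = {1,3,4,10}:  v_{1} + v_{3} + v_{4} + v_{10} = v_{7}  →  sig = (4;(1))

Signatures (|P|; sorted positive RHS coefficients), sorted:
[(2;()), (2;()), (2;(1,1)), (2;(1,1)), (2;(1,1)), (2;(1,1,1)), (2;(1,1,1)), (2;(1,1,1)), (2;(1,1,1)), (2;(1,1,2)), (2;(1,2)), (2;(1,2,2)), (2;(2,2,3)), (3;()), (3;(1)), (3;(2)), (4;(1)), (4;(1))]
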